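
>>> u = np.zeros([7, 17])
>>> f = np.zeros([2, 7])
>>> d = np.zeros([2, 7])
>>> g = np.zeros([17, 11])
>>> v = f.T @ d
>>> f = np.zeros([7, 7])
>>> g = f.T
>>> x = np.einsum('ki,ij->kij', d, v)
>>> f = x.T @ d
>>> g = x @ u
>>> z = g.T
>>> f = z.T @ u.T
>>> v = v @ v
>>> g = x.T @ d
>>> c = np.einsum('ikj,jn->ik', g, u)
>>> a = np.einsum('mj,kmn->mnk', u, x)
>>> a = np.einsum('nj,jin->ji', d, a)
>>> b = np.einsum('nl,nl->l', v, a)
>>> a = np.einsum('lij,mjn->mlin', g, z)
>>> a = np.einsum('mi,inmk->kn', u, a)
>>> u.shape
(7, 17)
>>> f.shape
(2, 7, 7)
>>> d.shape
(2, 7)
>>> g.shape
(7, 7, 7)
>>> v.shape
(7, 7)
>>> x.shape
(2, 7, 7)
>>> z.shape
(17, 7, 2)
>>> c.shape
(7, 7)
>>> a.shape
(2, 7)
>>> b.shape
(7,)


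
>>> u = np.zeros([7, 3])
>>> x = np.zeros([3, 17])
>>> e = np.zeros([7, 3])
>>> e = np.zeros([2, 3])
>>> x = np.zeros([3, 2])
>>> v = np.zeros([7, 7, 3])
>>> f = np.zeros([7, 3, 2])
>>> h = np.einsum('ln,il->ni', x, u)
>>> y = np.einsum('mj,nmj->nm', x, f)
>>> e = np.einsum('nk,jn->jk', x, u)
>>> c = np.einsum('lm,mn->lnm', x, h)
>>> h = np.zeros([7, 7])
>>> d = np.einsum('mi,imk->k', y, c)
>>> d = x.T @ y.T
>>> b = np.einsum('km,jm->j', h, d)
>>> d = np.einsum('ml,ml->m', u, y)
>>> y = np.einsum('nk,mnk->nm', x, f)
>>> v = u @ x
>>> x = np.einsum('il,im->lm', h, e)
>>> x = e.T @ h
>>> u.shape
(7, 3)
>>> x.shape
(2, 7)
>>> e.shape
(7, 2)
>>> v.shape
(7, 2)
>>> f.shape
(7, 3, 2)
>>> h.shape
(7, 7)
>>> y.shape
(3, 7)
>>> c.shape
(3, 7, 2)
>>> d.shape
(7,)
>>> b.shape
(2,)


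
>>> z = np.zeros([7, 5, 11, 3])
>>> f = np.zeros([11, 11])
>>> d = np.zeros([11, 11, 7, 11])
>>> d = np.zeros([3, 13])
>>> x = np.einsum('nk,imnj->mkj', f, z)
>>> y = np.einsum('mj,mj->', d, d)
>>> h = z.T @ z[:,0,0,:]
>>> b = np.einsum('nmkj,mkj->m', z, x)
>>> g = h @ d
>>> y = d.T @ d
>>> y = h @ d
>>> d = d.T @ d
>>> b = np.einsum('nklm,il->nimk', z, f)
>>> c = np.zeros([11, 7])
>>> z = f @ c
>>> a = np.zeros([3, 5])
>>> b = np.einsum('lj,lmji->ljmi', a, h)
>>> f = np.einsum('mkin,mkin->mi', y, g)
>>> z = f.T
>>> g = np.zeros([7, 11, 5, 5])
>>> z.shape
(5, 3)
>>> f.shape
(3, 5)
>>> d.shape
(13, 13)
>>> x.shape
(5, 11, 3)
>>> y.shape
(3, 11, 5, 13)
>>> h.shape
(3, 11, 5, 3)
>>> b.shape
(3, 5, 11, 3)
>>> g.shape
(7, 11, 5, 5)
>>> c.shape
(11, 7)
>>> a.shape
(3, 5)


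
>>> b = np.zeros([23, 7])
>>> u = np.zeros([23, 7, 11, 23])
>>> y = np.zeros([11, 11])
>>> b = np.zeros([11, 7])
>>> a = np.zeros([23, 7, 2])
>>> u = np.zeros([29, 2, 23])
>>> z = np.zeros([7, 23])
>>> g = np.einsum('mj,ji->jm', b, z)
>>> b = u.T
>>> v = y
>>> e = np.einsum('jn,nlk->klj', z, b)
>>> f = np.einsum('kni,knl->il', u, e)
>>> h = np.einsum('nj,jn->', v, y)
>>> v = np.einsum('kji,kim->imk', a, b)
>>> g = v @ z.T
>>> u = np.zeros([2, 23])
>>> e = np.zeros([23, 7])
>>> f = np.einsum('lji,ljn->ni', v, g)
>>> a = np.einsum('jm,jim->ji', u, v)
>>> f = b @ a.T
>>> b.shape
(23, 2, 29)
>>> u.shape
(2, 23)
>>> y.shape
(11, 11)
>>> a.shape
(2, 29)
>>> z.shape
(7, 23)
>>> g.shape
(2, 29, 7)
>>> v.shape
(2, 29, 23)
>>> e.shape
(23, 7)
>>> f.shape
(23, 2, 2)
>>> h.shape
()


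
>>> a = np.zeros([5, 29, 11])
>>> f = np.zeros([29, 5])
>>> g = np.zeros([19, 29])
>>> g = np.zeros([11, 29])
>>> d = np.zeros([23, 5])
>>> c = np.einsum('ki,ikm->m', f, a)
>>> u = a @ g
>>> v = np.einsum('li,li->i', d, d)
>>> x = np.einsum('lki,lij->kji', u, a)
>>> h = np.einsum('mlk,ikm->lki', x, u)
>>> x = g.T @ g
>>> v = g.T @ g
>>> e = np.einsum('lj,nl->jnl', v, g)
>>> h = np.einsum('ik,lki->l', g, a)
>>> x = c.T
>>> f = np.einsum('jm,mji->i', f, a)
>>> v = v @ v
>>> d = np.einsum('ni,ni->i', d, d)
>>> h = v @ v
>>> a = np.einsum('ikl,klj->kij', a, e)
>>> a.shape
(29, 5, 29)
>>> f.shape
(11,)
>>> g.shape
(11, 29)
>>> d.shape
(5,)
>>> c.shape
(11,)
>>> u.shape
(5, 29, 29)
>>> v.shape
(29, 29)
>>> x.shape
(11,)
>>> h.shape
(29, 29)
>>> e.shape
(29, 11, 29)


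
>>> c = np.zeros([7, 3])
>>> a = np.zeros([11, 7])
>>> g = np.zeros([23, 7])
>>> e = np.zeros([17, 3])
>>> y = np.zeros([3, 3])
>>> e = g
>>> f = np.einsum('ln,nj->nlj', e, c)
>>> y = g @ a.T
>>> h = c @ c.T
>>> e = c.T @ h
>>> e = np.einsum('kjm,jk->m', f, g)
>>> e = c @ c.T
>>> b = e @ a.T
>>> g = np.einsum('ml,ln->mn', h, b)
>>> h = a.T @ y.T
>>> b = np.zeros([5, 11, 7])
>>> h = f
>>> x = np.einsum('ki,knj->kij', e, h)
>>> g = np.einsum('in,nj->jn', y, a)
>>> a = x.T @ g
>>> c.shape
(7, 3)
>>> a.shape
(3, 7, 11)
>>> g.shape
(7, 11)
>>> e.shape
(7, 7)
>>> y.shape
(23, 11)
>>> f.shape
(7, 23, 3)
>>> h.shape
(7, 23, 3)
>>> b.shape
(5, 11, 7)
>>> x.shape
(7, 7, 3)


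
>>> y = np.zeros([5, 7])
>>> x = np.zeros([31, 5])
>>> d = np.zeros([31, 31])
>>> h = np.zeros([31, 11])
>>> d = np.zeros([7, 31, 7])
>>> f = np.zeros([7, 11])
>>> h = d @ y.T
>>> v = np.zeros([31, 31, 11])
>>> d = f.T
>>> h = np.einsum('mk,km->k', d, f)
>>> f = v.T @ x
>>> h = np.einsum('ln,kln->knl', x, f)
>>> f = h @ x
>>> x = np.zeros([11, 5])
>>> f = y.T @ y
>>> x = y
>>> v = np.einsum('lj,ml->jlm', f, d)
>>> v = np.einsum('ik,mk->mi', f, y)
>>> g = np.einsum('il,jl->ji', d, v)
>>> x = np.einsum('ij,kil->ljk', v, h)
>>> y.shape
(5, 7)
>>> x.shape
(31, 7, 11)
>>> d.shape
(11, 7)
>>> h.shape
(11, 5, 31)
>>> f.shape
(7, 7)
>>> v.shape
(5, 7)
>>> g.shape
(5, 11)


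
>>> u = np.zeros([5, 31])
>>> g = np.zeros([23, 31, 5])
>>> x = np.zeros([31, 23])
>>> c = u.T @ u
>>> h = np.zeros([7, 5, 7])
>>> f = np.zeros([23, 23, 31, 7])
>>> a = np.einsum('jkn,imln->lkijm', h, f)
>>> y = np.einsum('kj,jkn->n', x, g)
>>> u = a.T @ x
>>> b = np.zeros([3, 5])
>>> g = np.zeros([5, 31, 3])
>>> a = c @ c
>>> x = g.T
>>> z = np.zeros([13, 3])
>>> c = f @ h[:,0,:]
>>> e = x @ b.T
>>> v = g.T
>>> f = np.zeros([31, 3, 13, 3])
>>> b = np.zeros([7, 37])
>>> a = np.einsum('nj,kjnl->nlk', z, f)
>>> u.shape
(23, 7, 23, 5, 23)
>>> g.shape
(5, 31, 3)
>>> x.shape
(3, 31, 5)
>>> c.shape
(23, 23, 31, 7)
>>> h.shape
(7, 5, 7)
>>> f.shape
(31, 3, 13, 3)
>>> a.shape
(13, 3, 31)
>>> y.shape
(5,)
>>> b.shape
(7, 37)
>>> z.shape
(13, 3)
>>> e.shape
(3, 31, 3)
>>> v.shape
(3, 31, 5)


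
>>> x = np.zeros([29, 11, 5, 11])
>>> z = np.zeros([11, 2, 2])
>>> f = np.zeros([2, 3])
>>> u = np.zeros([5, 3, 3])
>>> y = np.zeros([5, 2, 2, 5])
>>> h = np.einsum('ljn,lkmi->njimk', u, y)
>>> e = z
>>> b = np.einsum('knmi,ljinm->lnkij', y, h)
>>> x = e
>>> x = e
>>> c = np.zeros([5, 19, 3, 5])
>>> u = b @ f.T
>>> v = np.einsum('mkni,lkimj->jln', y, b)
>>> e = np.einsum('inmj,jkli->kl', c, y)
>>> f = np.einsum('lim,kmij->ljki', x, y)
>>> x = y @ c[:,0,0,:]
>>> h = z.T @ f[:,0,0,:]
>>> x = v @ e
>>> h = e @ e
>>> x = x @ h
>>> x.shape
(3, 3, 2)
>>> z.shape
(11, 2, 2)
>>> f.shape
(11, 5, 5, 2)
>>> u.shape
(3, 2, 5, 5, 2)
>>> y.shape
(5, 2, 2, 5)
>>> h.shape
(2, 2)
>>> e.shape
(2, 2)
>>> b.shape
(3, 2, 5, 5, 3)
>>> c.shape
(5, 19, 3, 5)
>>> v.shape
(3, 3, 2)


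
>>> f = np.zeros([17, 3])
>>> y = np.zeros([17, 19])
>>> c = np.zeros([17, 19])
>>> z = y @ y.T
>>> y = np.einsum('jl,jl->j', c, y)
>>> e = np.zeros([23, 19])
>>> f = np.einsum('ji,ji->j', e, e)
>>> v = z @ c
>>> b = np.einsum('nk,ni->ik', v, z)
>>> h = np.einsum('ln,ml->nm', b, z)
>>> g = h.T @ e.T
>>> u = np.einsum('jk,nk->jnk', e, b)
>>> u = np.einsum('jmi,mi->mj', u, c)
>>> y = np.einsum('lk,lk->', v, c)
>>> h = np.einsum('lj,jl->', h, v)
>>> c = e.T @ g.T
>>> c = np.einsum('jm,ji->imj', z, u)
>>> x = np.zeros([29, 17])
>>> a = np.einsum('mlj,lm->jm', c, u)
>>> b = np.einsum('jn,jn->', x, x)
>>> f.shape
(23,)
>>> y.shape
()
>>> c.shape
(23, 17, 17)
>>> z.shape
(17, 17)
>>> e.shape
(23, 19)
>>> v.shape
(17, 19)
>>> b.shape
()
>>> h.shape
()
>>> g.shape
(17, 23)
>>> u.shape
(17, 23)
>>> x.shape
(29, 17)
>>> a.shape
(17, 23)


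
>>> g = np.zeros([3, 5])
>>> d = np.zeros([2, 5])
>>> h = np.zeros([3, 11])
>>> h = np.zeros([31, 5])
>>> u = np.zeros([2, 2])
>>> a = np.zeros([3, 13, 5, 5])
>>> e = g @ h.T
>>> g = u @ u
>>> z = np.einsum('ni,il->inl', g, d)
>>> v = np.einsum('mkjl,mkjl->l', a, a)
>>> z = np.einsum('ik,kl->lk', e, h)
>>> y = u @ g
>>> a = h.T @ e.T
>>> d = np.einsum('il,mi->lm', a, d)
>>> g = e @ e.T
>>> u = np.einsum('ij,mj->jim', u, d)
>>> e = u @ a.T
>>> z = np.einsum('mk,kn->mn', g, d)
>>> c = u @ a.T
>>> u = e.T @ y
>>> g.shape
(3, 3)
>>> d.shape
(3, 2)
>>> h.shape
(31, 5)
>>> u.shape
(5, 2, 2)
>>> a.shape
(5, 3)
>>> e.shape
(2, 2, 5)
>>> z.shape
(3, 2)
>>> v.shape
(5,)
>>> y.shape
(2, 2)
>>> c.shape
(2, 2, 5)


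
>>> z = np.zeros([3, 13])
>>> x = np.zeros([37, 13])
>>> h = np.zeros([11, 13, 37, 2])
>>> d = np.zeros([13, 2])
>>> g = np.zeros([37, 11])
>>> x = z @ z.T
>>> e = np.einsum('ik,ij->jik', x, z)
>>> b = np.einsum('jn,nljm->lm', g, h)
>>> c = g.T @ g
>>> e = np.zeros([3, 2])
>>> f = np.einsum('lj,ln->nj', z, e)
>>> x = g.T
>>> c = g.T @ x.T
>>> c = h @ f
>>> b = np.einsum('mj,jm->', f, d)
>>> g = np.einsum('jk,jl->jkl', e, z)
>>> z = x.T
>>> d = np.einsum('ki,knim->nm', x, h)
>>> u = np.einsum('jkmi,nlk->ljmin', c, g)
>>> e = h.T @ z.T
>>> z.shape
(37, 11)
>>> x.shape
(11, 37)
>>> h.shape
(11, 13, 37, 2)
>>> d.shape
(13, 2)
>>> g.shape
(3, 2, 13)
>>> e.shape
(2, 37, 13, 37)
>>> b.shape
()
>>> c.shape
(11, 13, 37, 13)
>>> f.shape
(2, 13)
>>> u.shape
(2, 11, 37, 13, 3)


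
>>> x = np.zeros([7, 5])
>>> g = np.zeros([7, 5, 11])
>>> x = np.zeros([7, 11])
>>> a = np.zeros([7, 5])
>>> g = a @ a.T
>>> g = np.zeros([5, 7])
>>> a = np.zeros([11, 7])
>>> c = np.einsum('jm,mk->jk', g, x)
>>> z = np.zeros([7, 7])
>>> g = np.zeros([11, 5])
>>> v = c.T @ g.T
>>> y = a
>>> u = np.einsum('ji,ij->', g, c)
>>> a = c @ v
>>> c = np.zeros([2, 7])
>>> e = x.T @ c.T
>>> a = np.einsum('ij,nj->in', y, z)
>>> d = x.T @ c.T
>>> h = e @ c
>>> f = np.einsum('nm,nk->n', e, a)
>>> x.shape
(7, 11)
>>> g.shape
(11, 5)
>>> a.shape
(11, 7)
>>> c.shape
(2, 7)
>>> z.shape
(7, 7)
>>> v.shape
(11, 11)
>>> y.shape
(11, 7)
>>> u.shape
()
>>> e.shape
(11, 2)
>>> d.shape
(11, 2)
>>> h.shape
(11, 7)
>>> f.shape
(11,)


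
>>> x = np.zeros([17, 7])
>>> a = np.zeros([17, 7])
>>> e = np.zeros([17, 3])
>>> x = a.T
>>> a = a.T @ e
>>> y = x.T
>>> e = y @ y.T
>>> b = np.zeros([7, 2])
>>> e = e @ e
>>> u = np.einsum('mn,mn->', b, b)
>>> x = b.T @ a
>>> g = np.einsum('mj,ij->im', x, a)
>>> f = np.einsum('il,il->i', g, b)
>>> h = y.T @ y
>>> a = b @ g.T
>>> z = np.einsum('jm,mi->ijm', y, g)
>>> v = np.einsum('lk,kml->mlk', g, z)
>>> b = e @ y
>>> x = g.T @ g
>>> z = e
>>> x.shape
(2, 2)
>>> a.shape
(7, 7)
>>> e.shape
(17, 17)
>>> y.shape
(17, 7)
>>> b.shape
(17, 7)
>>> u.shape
()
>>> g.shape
(7, 2)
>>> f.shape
(7,)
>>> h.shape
(7, 7)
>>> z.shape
(17, 17)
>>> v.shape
(17, 7, 2)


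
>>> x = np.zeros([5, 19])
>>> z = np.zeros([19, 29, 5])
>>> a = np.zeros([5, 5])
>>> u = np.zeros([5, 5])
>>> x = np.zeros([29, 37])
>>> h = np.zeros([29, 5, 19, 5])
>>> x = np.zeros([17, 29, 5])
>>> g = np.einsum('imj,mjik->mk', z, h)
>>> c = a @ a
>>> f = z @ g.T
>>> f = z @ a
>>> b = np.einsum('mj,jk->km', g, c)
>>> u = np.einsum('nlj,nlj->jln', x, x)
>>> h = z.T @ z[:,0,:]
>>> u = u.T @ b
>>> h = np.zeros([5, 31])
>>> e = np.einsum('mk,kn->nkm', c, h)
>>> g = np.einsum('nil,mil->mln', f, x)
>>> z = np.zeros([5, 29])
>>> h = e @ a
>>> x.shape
(17, 29, 5)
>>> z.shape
(5, 29)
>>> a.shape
(5, 5)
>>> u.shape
(17, 29, 29)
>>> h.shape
(31, 5, 5)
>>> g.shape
(17, 5, 19)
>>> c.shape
(5, 5)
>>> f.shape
(19, 29, 5)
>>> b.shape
(5, 29)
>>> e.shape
(31, 5, 5)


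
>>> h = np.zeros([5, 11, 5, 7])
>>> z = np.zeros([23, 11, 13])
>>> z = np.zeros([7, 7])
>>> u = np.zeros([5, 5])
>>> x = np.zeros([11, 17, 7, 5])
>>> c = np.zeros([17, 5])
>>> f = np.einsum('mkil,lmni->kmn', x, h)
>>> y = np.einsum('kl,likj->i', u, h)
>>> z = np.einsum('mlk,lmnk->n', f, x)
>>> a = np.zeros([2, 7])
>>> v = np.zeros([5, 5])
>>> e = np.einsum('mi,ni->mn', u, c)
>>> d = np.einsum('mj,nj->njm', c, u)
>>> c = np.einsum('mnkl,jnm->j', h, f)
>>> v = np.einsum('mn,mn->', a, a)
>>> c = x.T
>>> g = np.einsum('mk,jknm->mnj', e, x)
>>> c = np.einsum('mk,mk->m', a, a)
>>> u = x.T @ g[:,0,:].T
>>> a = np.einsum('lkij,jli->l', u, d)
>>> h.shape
(5, 11, 5, 7)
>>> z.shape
(7,)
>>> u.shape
(5, 7, 17, 5)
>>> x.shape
(11, 17, 7, 5)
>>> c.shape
(2,)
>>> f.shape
(17, 11, 5)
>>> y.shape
(11,)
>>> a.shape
(5,)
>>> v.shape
()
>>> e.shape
(5, 17)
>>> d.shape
(5, 5, 17)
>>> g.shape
(5, 7, 11)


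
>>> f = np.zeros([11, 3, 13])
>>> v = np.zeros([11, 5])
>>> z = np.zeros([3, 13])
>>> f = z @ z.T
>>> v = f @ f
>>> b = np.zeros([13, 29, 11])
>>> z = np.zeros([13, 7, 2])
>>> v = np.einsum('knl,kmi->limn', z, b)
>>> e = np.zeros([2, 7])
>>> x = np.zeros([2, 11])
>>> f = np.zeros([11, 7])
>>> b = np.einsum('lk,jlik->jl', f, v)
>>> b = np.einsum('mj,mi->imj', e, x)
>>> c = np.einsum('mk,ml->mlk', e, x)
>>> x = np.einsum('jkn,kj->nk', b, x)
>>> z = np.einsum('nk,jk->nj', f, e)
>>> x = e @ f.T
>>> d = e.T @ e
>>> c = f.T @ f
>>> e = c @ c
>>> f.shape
(11, 7)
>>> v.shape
(2, 11, 29, 7)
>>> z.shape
(11, 2)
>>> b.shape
(11, 2, 7)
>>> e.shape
(7, 7)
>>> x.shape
(2, 11)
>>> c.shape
(7, 7)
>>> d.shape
(7, 7)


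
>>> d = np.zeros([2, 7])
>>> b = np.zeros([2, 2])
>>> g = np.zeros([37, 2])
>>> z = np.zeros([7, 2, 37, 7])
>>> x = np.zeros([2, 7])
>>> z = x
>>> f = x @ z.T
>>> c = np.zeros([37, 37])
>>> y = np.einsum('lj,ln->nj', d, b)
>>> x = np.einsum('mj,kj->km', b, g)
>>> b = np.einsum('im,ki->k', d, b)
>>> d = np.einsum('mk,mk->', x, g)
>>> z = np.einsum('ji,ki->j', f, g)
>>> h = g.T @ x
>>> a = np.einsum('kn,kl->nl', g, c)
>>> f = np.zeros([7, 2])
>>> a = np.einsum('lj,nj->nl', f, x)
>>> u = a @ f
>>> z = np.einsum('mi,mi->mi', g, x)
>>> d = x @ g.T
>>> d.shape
(37, 37)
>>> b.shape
(2,)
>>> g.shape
(37, 2)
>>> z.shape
(37, 2)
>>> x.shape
(37, 2)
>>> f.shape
(7, 2)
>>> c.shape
(37, 37)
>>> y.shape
(2, 7)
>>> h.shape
(2, 2)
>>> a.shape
(37, 7)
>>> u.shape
(37, 2)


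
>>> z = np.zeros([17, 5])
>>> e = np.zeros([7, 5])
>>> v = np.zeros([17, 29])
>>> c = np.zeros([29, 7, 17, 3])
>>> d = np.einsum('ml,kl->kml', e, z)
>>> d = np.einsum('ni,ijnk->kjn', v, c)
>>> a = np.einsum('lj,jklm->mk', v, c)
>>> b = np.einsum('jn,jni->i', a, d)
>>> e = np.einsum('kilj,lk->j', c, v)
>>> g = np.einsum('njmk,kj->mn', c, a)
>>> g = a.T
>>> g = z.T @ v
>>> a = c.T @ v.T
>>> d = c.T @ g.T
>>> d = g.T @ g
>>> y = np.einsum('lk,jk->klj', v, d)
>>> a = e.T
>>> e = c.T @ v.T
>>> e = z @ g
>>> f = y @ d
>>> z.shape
(17, 5)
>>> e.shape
(17, 29)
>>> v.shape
(17, 29)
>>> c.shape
(29, 7, 17, 3)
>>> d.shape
(29, 29)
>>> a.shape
(3,)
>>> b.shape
(17,)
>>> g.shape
(5, 29)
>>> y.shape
(29, 17, 29)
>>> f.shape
(29, 17, 29)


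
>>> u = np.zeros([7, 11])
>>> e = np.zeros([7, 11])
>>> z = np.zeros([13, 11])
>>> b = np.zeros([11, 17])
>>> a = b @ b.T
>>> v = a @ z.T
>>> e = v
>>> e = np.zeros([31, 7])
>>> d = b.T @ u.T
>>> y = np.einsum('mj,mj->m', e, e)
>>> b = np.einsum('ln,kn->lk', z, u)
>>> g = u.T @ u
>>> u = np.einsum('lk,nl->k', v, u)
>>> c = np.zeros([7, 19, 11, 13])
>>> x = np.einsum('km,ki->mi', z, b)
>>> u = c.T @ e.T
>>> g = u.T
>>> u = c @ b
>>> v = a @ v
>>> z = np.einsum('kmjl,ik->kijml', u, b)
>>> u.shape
(7, 19, 11, 7)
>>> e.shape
(31, 7)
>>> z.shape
(7, 13, 11, 19, 7)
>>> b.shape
(13, 7)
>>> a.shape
(11, 11)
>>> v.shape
(11, 13)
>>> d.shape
(17, 7)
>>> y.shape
(31,)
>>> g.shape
(31, 19, 11, 13)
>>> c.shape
(7, 19, 11, 13)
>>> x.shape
(11, 7)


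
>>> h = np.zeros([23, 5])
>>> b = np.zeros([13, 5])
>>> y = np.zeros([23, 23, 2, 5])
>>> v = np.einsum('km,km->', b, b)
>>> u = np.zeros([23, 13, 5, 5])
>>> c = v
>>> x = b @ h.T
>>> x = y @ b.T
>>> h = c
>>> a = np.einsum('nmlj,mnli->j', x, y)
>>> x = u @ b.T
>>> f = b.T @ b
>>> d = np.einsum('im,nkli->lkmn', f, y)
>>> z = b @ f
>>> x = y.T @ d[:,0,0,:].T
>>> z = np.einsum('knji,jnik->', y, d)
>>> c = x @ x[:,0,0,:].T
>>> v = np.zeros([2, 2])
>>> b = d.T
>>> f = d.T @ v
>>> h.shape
()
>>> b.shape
(23, 5, 23, 2)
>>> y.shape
(23, 23, 2, 5)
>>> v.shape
(2, 2)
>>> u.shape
(23, 13, 5, 5)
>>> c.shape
(5, 2, 23, 5)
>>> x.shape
(5, 2, 23, 2)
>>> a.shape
(13,)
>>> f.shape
(23, 5, 23, 2)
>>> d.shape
(2, 23, 5, 23)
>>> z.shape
()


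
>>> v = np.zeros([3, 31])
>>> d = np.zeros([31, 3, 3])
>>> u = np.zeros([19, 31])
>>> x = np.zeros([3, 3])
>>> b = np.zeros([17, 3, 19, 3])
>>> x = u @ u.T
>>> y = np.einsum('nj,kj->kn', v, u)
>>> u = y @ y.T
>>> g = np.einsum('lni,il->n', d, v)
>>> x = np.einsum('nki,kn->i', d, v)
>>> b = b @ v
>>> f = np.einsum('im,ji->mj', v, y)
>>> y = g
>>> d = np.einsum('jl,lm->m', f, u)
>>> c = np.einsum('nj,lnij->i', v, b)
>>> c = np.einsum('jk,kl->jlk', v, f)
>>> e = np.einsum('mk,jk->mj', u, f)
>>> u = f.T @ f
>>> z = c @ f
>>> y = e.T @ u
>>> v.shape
(3, 31)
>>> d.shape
(19,)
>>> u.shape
(19, 19)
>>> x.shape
(3,)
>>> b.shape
(17, 3, 19, 31)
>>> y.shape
(31, 19)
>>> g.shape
(3,)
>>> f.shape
(31, 19)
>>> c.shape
(3, 19, 31)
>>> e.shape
(19, 31)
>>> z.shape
(3, 19, 19)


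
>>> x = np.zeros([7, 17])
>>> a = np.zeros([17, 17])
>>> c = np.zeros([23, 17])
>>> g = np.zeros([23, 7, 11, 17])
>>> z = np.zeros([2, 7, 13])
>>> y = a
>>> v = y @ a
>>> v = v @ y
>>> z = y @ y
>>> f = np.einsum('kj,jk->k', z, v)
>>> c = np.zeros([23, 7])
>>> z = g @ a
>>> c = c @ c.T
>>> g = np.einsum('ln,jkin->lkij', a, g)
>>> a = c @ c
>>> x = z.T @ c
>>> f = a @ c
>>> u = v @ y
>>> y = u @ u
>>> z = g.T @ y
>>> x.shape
(17, 11, 7, 23)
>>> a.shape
(23, 23)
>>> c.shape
(23, 23)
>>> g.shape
(17, 7, 11, 23)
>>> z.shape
(23, 11, 7, 17)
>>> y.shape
(17, 17)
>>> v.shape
(17, 17)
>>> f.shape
(23, 23)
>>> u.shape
(17, 17)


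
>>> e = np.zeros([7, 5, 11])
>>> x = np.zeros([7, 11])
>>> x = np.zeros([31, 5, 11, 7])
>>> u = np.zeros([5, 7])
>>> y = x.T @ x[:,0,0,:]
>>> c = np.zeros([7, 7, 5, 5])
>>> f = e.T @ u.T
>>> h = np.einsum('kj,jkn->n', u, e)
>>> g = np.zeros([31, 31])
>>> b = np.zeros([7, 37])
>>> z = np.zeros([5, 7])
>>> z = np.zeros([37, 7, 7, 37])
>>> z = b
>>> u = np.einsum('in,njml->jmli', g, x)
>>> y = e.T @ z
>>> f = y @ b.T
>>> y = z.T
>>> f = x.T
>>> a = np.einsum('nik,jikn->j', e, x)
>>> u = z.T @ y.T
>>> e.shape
(7, 5, 11)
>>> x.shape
(31, 5, 11, 7)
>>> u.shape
(37, 37)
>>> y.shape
(37, 7)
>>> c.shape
(7, 7, 5, 5)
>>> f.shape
(7, 11, 5, 31)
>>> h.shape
(11,)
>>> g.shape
(31, 31)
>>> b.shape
(7, 37)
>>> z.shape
(7, 37)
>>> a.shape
(31,)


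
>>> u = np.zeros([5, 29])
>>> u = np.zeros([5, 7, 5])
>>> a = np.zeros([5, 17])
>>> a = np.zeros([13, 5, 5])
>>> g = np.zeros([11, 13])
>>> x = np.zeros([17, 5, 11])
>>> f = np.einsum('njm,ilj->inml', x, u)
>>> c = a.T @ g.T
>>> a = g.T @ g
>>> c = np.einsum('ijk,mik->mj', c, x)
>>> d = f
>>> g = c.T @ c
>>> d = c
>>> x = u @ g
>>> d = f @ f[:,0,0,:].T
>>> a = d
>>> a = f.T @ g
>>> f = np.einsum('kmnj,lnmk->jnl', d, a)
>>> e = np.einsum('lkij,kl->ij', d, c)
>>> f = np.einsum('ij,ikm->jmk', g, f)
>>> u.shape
(5, 7, 5)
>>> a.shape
(7, 11, 17, 5)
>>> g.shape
(5, 5)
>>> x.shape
(5, 7, 5)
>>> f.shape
(5, 7, 11)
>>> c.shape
(17, 5)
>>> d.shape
(5, 17, 11, 5)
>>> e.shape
(11, 5)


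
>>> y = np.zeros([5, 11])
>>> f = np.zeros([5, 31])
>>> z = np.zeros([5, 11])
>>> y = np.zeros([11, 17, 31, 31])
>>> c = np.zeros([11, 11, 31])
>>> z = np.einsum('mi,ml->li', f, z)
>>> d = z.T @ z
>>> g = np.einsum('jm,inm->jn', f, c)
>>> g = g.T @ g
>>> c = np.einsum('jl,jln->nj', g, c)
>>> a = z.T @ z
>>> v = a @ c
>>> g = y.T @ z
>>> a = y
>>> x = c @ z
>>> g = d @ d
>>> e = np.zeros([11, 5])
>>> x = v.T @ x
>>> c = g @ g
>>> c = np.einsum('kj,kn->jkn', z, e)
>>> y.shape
(11, 17, 31, 31)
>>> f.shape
(5, 31)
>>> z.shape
(11, 31)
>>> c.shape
(31, 11, 5)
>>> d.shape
(31, 31)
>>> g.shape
(31, 31)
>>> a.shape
(11, 17, 31, 31)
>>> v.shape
(31, 11)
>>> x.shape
(11, 31)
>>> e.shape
(11, 5)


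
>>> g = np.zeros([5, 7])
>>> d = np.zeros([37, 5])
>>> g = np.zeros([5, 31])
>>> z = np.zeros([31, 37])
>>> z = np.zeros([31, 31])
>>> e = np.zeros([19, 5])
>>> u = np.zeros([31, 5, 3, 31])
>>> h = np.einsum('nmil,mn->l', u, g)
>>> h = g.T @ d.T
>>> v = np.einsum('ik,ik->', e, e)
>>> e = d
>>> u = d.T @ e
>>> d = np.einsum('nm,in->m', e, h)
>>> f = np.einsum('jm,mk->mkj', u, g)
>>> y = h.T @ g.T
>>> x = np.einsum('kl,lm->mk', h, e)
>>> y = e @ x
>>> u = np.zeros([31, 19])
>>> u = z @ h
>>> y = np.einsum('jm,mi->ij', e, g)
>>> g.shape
(5, 31)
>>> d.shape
(5,)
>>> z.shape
(31, 31)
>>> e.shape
(37, 5)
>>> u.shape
(31, 37)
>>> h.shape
(31, 37)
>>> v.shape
()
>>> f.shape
(5, 31, 5)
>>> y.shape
(31, 37)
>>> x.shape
(5, 31)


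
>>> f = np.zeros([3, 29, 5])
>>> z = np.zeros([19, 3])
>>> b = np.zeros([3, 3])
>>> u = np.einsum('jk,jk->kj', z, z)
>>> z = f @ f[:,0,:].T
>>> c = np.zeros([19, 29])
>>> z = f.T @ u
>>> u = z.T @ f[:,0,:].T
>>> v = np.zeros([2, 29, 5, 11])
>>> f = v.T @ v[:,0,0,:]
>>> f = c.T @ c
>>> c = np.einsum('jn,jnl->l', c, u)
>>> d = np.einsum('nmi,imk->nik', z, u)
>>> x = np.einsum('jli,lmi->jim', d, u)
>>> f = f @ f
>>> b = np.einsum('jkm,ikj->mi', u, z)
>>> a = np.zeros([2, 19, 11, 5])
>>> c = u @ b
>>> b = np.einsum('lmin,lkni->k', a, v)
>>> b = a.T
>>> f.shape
(29, 29)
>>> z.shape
(5, 29, 19)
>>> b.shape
(5, 11, 19, 2)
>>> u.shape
(19, 29, 3)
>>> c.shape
(19, 29, 5)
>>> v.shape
(2, 29, 5, 11)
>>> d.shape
(5, 19, 3)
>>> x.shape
(5, 3, 29)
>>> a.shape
(2, 19, 11, 5)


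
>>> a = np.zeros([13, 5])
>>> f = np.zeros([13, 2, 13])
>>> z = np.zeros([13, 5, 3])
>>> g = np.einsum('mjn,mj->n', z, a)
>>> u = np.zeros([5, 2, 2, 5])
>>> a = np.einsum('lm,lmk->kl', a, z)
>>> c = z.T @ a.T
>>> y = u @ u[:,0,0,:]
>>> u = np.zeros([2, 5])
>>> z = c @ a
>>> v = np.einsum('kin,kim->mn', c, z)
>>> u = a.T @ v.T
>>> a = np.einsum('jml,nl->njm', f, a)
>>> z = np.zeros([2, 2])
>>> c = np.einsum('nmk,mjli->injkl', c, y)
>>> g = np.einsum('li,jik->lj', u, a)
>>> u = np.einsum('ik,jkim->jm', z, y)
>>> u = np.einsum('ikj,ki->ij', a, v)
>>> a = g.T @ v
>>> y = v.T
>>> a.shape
(3, 3)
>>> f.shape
(13, 2, 13)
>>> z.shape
(2, 2)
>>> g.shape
(13, 3)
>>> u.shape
(3, 2)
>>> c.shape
(5, 3, 2, 3, 2)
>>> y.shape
(3, 13)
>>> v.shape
(13, 3)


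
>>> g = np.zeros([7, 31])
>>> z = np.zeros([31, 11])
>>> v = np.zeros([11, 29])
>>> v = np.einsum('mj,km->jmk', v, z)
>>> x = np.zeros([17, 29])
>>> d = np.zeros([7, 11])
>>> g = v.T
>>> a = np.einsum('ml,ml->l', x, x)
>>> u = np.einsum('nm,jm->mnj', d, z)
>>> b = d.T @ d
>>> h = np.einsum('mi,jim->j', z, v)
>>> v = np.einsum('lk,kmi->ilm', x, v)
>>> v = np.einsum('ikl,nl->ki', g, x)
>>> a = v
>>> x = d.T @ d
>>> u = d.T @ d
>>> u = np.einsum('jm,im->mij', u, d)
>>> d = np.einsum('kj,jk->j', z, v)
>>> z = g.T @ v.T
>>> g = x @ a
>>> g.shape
(11, 31)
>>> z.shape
(29, 11, 11)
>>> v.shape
(11, 31)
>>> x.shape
(11, 11)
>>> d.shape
(11,)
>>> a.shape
(11, 31)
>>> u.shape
(11, 7, 11)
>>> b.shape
(11, 11)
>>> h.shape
(29,)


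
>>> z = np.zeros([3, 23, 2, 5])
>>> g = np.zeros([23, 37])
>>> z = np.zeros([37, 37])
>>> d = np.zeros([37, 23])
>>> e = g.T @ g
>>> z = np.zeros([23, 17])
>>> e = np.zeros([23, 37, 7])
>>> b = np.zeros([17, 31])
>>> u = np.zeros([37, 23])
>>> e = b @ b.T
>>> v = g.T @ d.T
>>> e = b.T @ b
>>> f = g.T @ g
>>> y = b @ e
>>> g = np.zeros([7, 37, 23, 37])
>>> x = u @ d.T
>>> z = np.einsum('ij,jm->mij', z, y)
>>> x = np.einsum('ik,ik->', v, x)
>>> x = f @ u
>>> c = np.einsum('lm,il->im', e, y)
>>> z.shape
(31, 23, 17)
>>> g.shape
(7, 37, 23, 37)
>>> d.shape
(37, 23)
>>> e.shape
(31, 31)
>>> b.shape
(17, 31)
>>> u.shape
(37, 23)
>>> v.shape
(37, 37)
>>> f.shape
(37, 37)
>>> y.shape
(17, 31)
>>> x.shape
(37, 23)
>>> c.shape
(17, 31)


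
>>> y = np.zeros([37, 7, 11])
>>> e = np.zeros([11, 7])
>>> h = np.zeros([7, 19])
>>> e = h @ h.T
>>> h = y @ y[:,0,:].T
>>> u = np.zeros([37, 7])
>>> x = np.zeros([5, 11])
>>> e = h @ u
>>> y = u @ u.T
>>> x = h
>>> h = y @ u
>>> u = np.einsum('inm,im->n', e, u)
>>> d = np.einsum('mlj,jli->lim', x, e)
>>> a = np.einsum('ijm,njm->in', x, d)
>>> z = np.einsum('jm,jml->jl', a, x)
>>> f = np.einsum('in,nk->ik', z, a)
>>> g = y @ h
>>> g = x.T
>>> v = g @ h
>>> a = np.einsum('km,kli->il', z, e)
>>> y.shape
(37, 37)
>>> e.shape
(37, 7, 7)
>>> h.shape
(37, 7)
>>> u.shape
(7,)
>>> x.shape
(37, 7, 37)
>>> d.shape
(7, 7, 37)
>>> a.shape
(7, 7)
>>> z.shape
(37, 37)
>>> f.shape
(37, 7)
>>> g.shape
(37, 7, 37)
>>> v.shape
(37, 7, 7)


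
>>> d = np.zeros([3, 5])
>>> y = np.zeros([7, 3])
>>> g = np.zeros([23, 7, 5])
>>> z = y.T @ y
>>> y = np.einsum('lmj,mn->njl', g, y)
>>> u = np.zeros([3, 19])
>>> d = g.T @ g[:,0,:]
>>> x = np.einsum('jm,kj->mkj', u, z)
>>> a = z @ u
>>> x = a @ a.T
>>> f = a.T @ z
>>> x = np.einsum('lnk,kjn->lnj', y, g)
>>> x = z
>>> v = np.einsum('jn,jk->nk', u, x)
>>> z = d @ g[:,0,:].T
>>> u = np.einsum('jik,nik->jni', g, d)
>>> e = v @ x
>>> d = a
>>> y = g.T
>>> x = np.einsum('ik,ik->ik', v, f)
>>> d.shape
(3, 19)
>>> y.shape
(5, 7, 23)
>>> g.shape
(23, 7, 5)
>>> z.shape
(5, 7, 23)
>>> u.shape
(23, 5, 7)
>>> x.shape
(19, 3)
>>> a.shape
(3, 19)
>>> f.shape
(19, 3)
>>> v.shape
(19, 3)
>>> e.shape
(19, 3)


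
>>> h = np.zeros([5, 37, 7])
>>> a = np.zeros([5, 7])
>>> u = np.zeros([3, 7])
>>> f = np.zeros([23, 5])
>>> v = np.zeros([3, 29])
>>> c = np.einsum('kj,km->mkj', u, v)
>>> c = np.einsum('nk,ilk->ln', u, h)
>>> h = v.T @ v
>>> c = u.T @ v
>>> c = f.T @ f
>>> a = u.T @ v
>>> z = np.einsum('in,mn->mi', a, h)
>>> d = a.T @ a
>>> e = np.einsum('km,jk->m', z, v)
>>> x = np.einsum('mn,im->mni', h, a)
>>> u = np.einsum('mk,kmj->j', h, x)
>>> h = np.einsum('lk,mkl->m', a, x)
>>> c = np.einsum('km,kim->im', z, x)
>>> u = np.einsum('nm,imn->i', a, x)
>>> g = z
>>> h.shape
(29,)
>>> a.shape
(7, 29)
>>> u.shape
(29,)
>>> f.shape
(23, 5)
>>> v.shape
(3, 29)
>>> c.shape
(29, 7)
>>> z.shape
(29, 7)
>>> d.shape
(29, 29)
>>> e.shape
(7,)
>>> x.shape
(29, 29, 7)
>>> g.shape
(29, 7)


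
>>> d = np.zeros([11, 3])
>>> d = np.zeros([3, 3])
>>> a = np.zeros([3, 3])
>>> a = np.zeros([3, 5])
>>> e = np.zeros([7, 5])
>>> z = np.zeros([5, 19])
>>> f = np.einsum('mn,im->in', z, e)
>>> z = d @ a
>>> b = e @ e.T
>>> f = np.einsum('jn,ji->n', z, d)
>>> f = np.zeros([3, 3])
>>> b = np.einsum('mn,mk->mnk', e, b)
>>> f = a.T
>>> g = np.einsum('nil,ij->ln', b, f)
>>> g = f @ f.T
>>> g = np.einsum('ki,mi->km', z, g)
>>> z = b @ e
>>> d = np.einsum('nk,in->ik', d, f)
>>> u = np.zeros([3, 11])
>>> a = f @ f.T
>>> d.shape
(5, 3)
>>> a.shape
(5, 5)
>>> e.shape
(7, 5)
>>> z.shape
(7, 5, 5)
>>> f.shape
(5, 3)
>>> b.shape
(7, 5, 7)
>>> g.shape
(3, 5)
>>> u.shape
(3, 11)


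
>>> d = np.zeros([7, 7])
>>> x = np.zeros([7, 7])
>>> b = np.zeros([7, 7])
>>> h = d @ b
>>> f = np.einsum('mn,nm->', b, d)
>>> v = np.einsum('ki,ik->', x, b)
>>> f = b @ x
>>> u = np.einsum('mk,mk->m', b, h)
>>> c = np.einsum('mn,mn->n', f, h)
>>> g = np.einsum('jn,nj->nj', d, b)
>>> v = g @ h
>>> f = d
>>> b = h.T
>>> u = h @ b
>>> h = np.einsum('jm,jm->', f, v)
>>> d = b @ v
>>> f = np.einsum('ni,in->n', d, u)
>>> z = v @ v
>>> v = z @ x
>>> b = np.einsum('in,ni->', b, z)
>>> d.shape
(7, 7)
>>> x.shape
(7, 7)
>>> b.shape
()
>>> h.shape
()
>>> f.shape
(7,)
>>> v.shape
(7, 7)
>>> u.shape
(7, 7)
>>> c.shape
(7,)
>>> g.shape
(7, 7)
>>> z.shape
(7, 7)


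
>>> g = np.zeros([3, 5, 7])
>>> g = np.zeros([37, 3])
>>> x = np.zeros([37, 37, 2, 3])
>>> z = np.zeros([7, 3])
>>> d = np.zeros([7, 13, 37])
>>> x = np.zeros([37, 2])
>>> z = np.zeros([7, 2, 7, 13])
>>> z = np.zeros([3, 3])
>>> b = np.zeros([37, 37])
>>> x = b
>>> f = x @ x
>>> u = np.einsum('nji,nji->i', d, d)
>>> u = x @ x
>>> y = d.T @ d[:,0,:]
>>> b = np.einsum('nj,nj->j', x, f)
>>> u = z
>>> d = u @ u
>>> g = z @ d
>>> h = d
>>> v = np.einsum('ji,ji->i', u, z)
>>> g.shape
(3, 3)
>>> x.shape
(37, 37)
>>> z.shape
(3, 3)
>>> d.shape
(3, 3)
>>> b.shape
(37,)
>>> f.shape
(37, 37)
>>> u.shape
(3, 3)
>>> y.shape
(37, 13, 37)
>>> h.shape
(3, 3)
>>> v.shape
(3,)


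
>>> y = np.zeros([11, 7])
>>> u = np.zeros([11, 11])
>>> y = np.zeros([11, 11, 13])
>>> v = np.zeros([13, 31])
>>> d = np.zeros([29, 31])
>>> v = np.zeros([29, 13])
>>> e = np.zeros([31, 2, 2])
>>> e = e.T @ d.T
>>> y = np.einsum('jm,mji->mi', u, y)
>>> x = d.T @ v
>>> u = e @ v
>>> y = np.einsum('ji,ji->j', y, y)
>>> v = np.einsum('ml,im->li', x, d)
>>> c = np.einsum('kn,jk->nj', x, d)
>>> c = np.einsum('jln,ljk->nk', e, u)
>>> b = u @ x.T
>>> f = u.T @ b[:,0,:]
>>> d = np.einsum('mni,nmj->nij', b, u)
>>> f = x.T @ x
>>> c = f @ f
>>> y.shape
(11,)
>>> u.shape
(2, 2, 13)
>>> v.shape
(13, 29)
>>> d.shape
(2, 31, 13)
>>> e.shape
(2, 2, 29)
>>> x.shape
(31, 13)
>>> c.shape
(13, 13)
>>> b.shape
(2, 2, 31)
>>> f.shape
(13, 13)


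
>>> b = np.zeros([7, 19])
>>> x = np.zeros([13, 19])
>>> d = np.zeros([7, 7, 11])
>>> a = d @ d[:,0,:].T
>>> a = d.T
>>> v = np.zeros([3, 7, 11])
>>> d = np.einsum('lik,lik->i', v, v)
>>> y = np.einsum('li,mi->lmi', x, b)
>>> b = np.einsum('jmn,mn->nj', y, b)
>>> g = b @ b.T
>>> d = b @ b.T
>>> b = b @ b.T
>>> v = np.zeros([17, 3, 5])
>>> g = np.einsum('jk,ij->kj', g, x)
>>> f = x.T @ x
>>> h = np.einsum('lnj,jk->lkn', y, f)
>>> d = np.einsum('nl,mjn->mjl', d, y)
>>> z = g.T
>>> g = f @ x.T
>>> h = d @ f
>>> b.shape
(19, 19)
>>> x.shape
(13, 19)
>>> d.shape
(13, 7, 19)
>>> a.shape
(11, 7, 7)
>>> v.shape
(17, 3, 5)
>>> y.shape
(13, 7, 19)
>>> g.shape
(19, 13)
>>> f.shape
(19, 19)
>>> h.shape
(13, 7, 19)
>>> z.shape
(19, 19)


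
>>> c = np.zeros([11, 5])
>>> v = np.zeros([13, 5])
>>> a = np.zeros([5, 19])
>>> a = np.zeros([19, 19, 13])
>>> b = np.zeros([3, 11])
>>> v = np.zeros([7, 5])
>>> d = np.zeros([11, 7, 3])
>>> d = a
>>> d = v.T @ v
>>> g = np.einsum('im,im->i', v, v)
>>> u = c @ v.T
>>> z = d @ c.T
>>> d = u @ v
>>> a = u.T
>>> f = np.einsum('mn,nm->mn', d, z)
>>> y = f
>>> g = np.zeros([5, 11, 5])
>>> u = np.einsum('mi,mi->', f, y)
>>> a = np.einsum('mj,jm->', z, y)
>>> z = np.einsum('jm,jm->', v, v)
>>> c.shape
(11, 5)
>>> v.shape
(7, 5)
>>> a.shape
()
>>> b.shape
(3, 11)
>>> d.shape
(11, 5)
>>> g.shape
(5, 11, 5)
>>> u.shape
()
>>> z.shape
()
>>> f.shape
(11, 5)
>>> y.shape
(11, 5)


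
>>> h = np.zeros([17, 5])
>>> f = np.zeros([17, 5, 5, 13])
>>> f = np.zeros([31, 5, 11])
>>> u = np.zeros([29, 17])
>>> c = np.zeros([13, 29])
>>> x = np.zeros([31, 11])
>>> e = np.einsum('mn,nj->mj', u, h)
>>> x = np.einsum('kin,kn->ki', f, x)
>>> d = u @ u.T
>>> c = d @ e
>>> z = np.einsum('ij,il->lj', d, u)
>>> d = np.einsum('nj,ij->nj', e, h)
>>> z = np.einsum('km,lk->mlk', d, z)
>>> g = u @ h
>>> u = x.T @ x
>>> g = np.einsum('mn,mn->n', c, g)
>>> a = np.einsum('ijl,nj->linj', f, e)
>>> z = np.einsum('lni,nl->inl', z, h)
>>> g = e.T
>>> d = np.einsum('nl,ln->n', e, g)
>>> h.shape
(17, 5)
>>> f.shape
(31, 5, 11)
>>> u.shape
(5, 5)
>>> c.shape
(29, 5)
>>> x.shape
(31, 5)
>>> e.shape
(29, 5)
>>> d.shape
(29,)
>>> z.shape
(29, 17, 5)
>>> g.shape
(5, 29)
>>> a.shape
(11, 31, 29, 5)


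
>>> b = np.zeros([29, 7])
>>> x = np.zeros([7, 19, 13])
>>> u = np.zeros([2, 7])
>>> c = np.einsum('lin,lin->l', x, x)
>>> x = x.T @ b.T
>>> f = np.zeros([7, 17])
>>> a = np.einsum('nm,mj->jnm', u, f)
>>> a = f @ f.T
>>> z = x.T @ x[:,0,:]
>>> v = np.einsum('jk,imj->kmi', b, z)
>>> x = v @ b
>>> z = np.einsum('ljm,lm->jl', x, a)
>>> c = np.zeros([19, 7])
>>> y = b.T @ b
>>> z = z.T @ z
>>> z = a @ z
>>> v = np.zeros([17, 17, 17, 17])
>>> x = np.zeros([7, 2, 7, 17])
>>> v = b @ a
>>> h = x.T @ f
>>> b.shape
(29, 7)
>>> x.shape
(7, 2, 7, 17)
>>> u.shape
(2, 7)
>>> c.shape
(19, 7)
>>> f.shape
(7, 17)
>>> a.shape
(7, 7)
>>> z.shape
(7, 7)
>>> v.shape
(29, 7)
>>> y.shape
(7, 7)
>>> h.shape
(17, 7, 2, 17)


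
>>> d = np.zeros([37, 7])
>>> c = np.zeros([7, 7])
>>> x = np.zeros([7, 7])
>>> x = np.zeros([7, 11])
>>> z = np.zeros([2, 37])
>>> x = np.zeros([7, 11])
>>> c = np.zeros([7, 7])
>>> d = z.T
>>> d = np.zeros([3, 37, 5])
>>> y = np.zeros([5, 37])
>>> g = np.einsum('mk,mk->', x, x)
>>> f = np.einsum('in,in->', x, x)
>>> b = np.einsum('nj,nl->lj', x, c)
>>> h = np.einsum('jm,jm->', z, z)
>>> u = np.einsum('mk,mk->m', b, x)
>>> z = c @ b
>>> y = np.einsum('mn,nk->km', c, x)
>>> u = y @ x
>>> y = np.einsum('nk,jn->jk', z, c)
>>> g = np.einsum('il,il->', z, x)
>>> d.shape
(3, 37, 5)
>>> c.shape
(7, 7)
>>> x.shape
(7, 11)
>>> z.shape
(7, 11)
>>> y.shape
(7, 11)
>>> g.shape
()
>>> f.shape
()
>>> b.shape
(7, 11)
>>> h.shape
()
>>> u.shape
(11, 11)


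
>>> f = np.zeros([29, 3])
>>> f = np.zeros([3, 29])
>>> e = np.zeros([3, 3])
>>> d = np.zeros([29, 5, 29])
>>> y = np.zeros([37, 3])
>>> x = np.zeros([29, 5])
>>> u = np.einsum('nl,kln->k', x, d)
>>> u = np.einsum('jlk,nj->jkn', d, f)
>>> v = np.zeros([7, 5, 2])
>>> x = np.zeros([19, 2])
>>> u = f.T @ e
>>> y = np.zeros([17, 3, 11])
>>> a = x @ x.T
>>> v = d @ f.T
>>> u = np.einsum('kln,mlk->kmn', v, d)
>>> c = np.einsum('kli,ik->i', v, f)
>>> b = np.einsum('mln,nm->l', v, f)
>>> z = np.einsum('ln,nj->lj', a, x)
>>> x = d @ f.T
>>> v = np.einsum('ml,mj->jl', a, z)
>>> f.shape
(3, 29)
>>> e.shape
(3, 3)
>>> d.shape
(29, 5, 29)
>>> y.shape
(17, 3, 11)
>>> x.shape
(29, 5, 3)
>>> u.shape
(29, 29, 3)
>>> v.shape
(2, 19)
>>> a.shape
(19, 19)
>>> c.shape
(3,)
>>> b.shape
(5,)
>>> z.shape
(19, 2)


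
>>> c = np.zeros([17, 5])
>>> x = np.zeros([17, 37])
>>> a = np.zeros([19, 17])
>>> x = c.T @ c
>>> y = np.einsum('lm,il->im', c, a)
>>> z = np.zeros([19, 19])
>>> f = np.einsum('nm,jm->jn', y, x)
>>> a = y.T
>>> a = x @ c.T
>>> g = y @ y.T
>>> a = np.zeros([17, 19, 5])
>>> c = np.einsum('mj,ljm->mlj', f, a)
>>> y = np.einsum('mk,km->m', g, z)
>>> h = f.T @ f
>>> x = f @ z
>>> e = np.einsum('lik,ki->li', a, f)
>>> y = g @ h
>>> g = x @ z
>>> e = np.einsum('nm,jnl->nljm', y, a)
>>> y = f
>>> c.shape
(5, 17, 19)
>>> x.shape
(5, 19)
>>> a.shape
(17, 19, 5)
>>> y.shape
(5, 19)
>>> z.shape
(19, 19)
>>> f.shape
(5, 19)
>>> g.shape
(5, 19)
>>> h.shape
(19, 19)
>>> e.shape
(19, 5, 17, 19)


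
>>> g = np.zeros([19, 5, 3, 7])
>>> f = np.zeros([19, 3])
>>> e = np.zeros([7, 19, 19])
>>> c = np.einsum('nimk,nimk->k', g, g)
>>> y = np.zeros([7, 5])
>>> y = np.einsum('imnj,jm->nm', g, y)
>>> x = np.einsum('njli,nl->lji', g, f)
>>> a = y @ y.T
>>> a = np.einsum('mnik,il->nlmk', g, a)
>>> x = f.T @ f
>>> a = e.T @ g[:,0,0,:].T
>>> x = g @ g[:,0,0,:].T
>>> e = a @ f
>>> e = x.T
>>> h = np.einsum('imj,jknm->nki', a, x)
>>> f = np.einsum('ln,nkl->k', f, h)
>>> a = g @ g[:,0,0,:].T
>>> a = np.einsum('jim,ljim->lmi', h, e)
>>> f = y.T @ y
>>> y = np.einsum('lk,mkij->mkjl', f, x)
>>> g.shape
(19, 5, 3, 7)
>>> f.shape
(5, 5)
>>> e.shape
(19, 3, 5, 19)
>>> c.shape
(7,)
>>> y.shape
(19, 5, 19, 5)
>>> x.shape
(19, 5, 3, 19)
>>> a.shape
(19, 19, 5)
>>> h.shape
(3, 5, 19)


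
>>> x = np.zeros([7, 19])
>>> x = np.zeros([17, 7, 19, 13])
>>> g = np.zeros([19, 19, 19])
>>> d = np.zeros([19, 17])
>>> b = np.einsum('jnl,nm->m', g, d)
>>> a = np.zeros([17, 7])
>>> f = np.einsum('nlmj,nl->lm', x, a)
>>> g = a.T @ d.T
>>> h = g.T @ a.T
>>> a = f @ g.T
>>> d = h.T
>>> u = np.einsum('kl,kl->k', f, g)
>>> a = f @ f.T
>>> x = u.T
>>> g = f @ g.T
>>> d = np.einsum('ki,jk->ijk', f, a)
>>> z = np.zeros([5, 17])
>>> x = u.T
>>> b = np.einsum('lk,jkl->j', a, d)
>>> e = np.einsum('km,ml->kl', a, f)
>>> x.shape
(7,)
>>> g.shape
(7, 7)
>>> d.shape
(19, 7, 7)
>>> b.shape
(19,)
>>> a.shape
(7, 7)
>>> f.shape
(7, 19)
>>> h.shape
(19, 17)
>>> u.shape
(7,)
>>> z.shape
(5, 17)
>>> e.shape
(7, 19)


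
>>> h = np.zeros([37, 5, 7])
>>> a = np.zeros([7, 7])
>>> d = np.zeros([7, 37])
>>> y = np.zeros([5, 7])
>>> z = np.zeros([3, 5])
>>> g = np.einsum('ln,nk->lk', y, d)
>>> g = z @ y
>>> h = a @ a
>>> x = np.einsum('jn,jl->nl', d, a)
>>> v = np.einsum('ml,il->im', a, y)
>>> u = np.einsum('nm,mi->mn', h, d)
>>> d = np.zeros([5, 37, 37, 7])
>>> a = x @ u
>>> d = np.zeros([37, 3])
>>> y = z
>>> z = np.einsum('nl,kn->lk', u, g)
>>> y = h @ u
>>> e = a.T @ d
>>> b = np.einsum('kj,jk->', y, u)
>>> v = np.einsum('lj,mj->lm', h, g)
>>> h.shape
(7, 7)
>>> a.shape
(37, 7)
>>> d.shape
(37, 3)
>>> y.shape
(7, 7)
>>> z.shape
(7, 3)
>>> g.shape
(3, 7)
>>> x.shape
(37, 7)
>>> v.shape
(7, 3)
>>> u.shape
(7, 7)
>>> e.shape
(7, 3)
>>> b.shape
()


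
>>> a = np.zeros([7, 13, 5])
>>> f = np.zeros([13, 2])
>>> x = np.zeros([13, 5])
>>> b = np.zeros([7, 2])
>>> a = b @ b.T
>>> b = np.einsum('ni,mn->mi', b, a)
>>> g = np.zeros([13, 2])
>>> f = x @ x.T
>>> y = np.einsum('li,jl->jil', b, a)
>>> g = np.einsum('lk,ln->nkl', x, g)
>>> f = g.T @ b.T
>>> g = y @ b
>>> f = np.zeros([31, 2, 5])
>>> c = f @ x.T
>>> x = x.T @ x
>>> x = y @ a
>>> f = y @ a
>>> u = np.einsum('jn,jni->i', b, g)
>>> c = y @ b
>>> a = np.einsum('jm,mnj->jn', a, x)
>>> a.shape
(7, 2)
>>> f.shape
(7, 2, 7)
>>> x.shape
(7, 2, 7)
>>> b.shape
(7, 2)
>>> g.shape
(7, 2, 2)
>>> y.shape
(7, 2, 7)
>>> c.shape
(7, 2, 2)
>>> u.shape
(2,)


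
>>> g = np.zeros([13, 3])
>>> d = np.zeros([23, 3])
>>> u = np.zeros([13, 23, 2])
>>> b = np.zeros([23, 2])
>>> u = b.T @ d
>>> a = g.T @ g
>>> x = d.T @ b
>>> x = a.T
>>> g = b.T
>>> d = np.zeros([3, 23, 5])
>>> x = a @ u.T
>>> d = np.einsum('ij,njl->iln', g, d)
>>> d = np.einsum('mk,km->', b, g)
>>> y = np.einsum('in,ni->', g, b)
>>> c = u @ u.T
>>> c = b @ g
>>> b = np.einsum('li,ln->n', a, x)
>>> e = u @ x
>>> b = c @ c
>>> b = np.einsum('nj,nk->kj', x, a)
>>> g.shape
(2, 23)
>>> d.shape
()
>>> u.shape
(2, 3)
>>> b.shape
(3, 2)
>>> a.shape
(3, 3)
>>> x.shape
(3, 2)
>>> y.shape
()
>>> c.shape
(23, 23)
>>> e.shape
(2, 2)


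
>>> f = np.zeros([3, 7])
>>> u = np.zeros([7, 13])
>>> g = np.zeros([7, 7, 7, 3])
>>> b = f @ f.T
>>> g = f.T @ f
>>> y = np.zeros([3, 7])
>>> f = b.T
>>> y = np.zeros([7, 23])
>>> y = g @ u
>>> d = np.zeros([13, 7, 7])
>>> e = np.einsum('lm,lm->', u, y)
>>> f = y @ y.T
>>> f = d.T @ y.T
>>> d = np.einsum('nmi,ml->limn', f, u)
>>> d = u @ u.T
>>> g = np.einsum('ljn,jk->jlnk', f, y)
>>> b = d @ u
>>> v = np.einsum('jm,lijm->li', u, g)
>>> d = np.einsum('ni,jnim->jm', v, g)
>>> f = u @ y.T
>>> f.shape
(7, 7)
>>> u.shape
(7, 13)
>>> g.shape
(7, 7, 7, 13)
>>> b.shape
(7, 13)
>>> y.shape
(7, 13)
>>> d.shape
(7, 13)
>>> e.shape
()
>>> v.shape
(7, 7)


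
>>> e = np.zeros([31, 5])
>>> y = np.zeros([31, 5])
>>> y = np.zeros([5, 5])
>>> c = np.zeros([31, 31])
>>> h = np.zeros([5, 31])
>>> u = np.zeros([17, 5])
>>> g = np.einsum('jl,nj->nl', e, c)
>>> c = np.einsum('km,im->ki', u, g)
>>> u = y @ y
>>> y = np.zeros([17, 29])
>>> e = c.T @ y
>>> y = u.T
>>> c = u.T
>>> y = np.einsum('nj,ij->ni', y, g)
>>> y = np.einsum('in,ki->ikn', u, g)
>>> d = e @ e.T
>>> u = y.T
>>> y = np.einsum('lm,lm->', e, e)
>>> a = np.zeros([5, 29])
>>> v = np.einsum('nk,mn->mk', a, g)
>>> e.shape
(31, 29)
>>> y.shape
()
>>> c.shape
(5, 5)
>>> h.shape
(5, 31)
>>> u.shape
(5, 31, 5)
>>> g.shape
(31, 5)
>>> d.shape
(31, 31)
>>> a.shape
(5, 29)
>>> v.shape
(31, 29)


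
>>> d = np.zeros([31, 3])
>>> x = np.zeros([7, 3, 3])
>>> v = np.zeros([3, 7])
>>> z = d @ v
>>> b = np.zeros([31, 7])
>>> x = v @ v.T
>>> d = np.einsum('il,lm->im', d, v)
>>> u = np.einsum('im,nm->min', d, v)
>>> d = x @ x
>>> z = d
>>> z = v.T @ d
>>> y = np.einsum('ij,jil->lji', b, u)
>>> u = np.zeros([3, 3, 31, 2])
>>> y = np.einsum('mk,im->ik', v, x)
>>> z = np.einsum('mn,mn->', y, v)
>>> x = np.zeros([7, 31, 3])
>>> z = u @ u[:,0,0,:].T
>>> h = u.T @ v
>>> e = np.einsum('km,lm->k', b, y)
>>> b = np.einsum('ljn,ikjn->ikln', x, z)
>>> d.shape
(3, 3)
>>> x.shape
(7, 31, 3)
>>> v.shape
(3, 7)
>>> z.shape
(3, 3, 31, 3)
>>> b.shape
(3, 3, 7, 3)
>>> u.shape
(3, 3, 31, 2)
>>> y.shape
(3, 7)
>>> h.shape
(2, 31, 3, 7)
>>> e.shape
(31,)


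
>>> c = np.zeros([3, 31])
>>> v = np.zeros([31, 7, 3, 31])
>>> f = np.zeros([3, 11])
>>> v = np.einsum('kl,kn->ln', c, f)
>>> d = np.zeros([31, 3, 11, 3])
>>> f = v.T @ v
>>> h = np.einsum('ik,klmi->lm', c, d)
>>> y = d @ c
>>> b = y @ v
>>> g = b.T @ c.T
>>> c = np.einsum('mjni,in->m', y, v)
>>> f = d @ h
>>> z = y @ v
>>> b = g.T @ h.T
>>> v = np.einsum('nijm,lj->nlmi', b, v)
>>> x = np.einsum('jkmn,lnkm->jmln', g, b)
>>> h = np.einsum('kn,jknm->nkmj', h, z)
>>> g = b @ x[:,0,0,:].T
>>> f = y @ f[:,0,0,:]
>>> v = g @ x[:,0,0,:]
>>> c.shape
(31,)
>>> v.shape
(3, 3, 11, 3)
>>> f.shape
(31, 3, 11, 11)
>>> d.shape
(31, 3, 11, 3)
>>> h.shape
(11, 3, 11, 31)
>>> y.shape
(31, 3, 11, 31)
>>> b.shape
(3, 3, 11, 3)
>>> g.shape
(3, 3, 11, 11)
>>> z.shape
(31, 3, 11, 11)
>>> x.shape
(11, 3, 3, 3)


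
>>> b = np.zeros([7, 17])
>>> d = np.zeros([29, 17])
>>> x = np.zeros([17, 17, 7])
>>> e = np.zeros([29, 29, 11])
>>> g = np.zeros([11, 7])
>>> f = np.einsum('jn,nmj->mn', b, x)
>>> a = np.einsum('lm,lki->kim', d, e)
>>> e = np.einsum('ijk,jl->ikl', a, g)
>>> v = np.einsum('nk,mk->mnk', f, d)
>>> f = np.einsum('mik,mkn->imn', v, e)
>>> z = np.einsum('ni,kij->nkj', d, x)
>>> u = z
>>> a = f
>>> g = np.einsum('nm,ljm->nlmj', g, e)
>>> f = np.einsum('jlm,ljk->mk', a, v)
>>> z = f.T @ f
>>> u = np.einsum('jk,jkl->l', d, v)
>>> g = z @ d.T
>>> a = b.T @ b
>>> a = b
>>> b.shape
(7, 17)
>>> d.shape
(29, 17)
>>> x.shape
(17, 17, 7)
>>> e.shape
(29, 17, 7)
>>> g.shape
(17, 29)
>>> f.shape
(7, 17)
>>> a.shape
(7, 17)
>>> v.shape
(29, 17, 17)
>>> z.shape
(17, 17)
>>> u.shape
(17,)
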